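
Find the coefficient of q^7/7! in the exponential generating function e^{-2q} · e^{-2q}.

-16384

The EGF product rule gives c_7 = Σ_{k_1+k_2=7} C(7; k_1,k_2) · ∏ g_i(k_i), where e^{-2q} gives (-2)^k; e^{-2q} gives (-2)^k.
g_1(k) for k = 0…7: 1, -2, 4, -8, 16, -32, 64, -128.
g_2(k) for k = 0…7: 1, -2, 4, -8, 16, -32, 64, -128.
c_7 = Σ_k C(7,k)·g_1(k)·g_2(7−k) = 1·1·(-128) + 7·(-2)·64 + 21·4·(-32) + 35·(-8)·16 + 35·16·(-8) + 21·(-32)·4 + 7·64·(-2) + 1·(-128)·1 = −128 − 896 − 2688 − 4480 − 4480 − 2688 − 896 − 128 = -16384.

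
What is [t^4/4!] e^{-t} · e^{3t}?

The EGF product rule gives c_4 = Σ_{k_1+k_2=4} C(4; k_1,k_2) · ∏ g_i(k_i), where e^{-t} gives (-1)^k; e^{3t} gives (3)^k.
g_1(k) for k = 0…4: 1, -1, 1, -1, 1.
g_2(k) for k = 0…4: 1, 3, 9, 27, 81.
c_4 = Σ_k C(4,k)·g_1(k)·g_2(4−k) = 1·1·81 + 4·(-1)·27 + 6·1·9 + 4·(-1)·3 + 1·1·1 = 81 − 108 + 54 − 12 + 1 = 16.

16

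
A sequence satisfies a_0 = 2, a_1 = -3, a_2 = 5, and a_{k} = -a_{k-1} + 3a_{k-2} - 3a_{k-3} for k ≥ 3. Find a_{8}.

The ordinary generating function has denominator 1 + q - 3q^2 + 3q^3.
Iterating the recurrence: a_0,…,a_{8} = 2, -3, 5, -20, 44, -119, 311, -800, 2090.

2090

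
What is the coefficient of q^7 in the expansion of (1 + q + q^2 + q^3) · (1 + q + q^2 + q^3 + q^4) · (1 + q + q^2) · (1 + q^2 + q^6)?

20

(1 + q + q^2 + q^3) has coefficients 1,1,1,1 for degrees 0…3.
(1 + q + q^2 + q^3 + q^4) has coefficients 1,1,1,1,1,0,0,0 for degrees 0…7.
Multiplying by (1 + q + q^2) gives running coefficients 1,2,3,3,3,2,1,0 for degrees 0…7.
Finally multiplying by (1 + q^2 + q^6), the product of all factors after the first has coefficients 1,2,4,5,6,5,5,4 for degrees 0…7.
[q^7] = 1·4 + 1·5 + 1·5 + 1·6 = 20.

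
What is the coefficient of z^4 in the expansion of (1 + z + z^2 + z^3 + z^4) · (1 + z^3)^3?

(1 + z + z^2 + z^3 + z^4) has coefficients 1,1,1,1,1 for degrees 0…4.
(1 + z^3)^3 has coefficients 1,0,0,3,0 for degrees 0…4.
[z^4] = 1·0 + 1·3 + 1·0 + 1·0 + 1·1 = 4.

4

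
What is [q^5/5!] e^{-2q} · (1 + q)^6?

The EGF product rule gives c_5 = Σ_{k_1+k_2=5} C(5; k_1,k_2) · ∏ g_i(k_i), where e^{-2q} gives (-2)^k; (1+q)^6 gives the falling factorial (6)_k.
g_1(k) for k = 0…5: 1, -2, 4, -8, 16, -32.
g_2(k) for k = 0…5: 1, 6, 30, 120, 360, 720.
c_5 = Σ_k C(5,k)·g_1(k)·g_2(5−k) = 1·1·720 + 5·(-2)·360 + 10·4·120 + 10·(-8)·30 + 5·16·6 + 1·(-32)·1 = 720 − 3600 + 4800 − 2400 + 480 − 32 = -32.

-32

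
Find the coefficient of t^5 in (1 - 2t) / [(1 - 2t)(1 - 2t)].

32

The denominator gives the recurrence a_n = 4a_(n−1) − 4a_(n−2) for n ≥ 2; the numerator fixes a_0 = 1, a_1 = 2.
Iterating: 1, 2, 4, 8, 16, 32, so a_5 = 32.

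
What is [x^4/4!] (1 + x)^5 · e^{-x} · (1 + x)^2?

225

The EGF product rule gives c_4 = Σ_{k_1+k_2+k_3=4} C(4; k_1,k_2,k_3) · ∏ g_i(k_i), where (1+x)^5 gives the falling factorial (5)_k; e^{-x} gives (-1)^k; (1+x)^2 gives the falling factorial (2)_k.
g_1(k) for k = 0…4: 1, 5, 20, 60, 120.
g_2(k) for k = 0…4: 1, -1, 1, -1, 1.
g_3(k) for k = 0…4: 1, 2, 2, 0, 0.
First combine the last two factors: h(k) = Σ_j C(k,j)·g_2(j)·g_3(k−j) for k = 0…4: 1, 1, -1, -1, 5.
c_4 = Σ_k C(4,k)·g_1(k)·h(4−k) = 1·1·5 + 4·5·(-1) + 6·20·(-1) + 4·60·1 + 1·120·1 = 5 − 20 − 120 + 240 + 120 = 225.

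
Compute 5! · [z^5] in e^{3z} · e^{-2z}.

1

The EGF product rule gives c_5 = Σ_{k_1+k_2=5} C(5; k_1,k_2) · ∏ g_i(k_i), where e^{3z} gives (3)^k; e^{-2z} gives (-2)^k.
g_1(k) for k = 0…5: 1, 3, 9, 27, 81, 243.
g_2(k) for k = 0…5: 1, -2, 4, -8, 16, -32.
c_5 = Σ_k C(5,k)·g_1(k)·g_2(5−k) = 1·1·(-32) + 5·3·16 + 10·9·(-8) + 10·27·4 + 5·81·(-2) + 1·243·1 = −32 + 240 − 720 + 1080 − 810 + 243 = 1.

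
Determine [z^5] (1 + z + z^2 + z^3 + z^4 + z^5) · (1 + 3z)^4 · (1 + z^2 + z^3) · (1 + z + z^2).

(1 + z + z^2 + z^3 + z^4 + z^5) has coefficients 1,1,1,1,1,1 for degrees 0…5.
(1 + 3z)^4 has coefficients 1,12,54,108,81,0 for degrees 0…5.
Multiplying by (1 + z^2 + z^3) gives running coefficients 1,12,55,121,147,162 for degrees 0…5.
Finally multiplying by (1 + z + z^2), the product of all factors after the first has coefficients 1,13,68,188,323,430 for degrees 0…5.
[z^5] = 1·430 + 1·323 + 1·188 + 1·68 + 1·13 + 1·1 = 1023.

1023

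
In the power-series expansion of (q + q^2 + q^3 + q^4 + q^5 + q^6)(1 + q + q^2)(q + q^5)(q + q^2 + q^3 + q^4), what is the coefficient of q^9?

17

(q + q^2 + q^3 + q^4 + q^5 + q^6) has coefficients 0,1,1,1,1,1,1 for degrees 0…6.
(1 + q + q^2) has coefficients 1,1,1,0,0,0,0,0,0,0 for degrees 0…9.
Multiplying by (q + q^5) gives running coefficients 0,1,1,1,0,1,1,1,0,0 for degrees 0…9.
Finally multiplying by (q + q^2 + q^3 + q^4), the product of all factors after the first has coefficients 0,0,1,2,3,3,3,3,3,3 for degrees 0…9.
[q^9] = 1·3 + 1·3 + 1·3 + 1·3 + 1·3 + 1·2 = 17.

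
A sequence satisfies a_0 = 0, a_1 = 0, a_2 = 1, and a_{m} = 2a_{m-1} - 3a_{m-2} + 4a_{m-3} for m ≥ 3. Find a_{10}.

The ordinary generating function has denominator 1 - 2z + 3z^2 - 4z^3.
Iterating the recurrence: a_0,…,a_{10} = 0, 0, 1, 2, 1, 0, 5, 14, 13, 4, 25.

25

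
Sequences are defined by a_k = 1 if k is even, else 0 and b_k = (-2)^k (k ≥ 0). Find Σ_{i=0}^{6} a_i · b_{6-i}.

85

This is [x^6] in the product of the two ordinary generating functions.
Σ = 1·64 + 0·(-32) + 1·16 + 0·(-8) + 1·4 + 0·(-2) + 1·1 = 85.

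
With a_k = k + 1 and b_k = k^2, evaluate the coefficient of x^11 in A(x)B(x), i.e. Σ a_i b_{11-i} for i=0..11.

The convolution is the t^11 coefficient of A(t)B(t).
Σ = 1·121 + 2·100 + 3·81 + 4·64 + 5·49 + 6·36 + 7·25 + 8·16 + 9·9 + 10·4 + 11·1 + 12·0 = 1716.

1716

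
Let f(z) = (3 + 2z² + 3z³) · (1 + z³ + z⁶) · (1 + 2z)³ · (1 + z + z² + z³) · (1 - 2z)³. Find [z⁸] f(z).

-94

(3 + 2z² + 3z³) has coefficients 3,0,2,3 for degrees 0…3.
(1 + z³ + z⁶) has coefficients 1,0,0,1,0,0,1,0,0 for degrees 0…8.
Multiplying by (1 + 2z)³ gives running coefficients 1,6,12,9,6,12,9,6,12 for degrees 0…8.
Multiplying by (1 + z + z² + z³) gives running coefficients 1,7,19,28,33,39,36,33,39 for degrees 0…8.
Finally multiplying by (1 - 2z)³, the product of all factors after the first has coefficients 1,1,-11,-10,37,25,-26,21,-39 for degrees 0…8.
[z⁸] = 3·(-39) + 2·(-26) + 3·25 = -94.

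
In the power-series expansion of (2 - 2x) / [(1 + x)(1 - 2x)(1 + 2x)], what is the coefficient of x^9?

The denominator gives the recurrence a_n = −a_(n−1) + 4a_(n−2) + 4a_(n−3) for n ≥ 3; the numerator fixes a_0 = 2, a_1 = -4, a_2 = 12.
Iterating: 2, -4, 12, -20, 52, -84, 212, -340, 852, -1364, so a_9 = -1364.

-1364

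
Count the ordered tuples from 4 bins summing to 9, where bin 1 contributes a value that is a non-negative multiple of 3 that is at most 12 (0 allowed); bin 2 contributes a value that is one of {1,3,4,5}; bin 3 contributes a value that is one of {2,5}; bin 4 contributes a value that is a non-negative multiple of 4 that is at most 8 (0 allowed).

The generating function for the choices is (1 + y^3 + y^6 + y^9 + y^12)·(y + y^3 + y^4 + y^5)·(y^2 + y^5)·(1 + y^4 + y^8); the count is [y^9].
(1 + y^3 + y^6 + y^9 + y^12) has coefficients 1,0,0,1,0,0,1,0,0,1 for degrees 0…9.
(y + y^3 + y^4 + y^5) has coefficients 0,1,0,1,1,1,0,0,0,0 for degrees 0…9.
Multiplying by (y^2 + y^5) gives running coefficients 0,0,0,1,0,1,2,1,1,1 for degrees 0…9.
Finally multiplying by (1 + y^4 + y^8), the product of all factors after the first has coefficients 0,0,0,1,0,1,2,2,1,2 for degrees 0…9.
[y^9] = 1·2 + 1·2 + 1·1 + 1·0 = 5.

5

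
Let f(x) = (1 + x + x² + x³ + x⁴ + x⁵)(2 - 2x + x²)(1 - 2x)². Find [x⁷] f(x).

(1 + x + x² + x³ + x⁴ + x⁵) has coefficients 1,1,1,1,1,1 for degrees 0…5.
(2 - 2x + x²) has coefficients 2,-2,1,0,0,0,0,0 for degrees 0…7.
Finally multiplying by (1 - 2x)², the product of all factors after the first has coefficients 2,-10,17,-12,4,0,0,0 for degrees 0…7.
[x⁷] = 1·0 + 1·0 + 1·0 + 1·4 + 1·(-12) + 1·17 = 9.

9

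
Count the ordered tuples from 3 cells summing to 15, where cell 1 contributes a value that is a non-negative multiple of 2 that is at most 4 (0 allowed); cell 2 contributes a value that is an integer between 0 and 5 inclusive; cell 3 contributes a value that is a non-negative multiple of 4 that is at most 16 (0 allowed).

4

The generating function for the choices is (1 + z² + z⁴)·(1 + z + z² + z³ + z⁴ + z⁵)·(1 + z⁴ + z⁸ + z¹² + z¹⁶); the count is [z¹⁵].
(1 + z² + z⁴) has coefficients 1,0,1,0,1 for degrees 0…4.
(1 + z + z² + z³ + z⁴ + z⁵) has coefficients 1,1,1,1,1,1,0,0,0,0,0,0,0,0,0,0 for degrees 0…15.
Finally multiplying by (1 + z⁴ + z⁸ + z¹² + z¹⁶), the product of all factors after the first has coefficients 1,1,1,1,2,2,1,1,2,2,1,1,2,2,1,1 for degrees 0…15.
[z¹⁵] = 1·1 + 1·2 + 1·1 = 4.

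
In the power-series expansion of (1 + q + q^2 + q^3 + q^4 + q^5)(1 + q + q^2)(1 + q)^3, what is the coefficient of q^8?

12

(1 + q + q^2 + q^3 + q^4 + q^5) has coefficients 1,1,1,1,1,1 for degrees 0…5.
(1 + q + q^2) has coefficients 1,1,1,0,0,0,0,0,0 for degrees 0…8.
Finally multiplying by (1 + q)^3, the product of all factors after the first has coefficients 1,4,7,7,4,1,0,0,0 for degrees 0…8.
[q^8] = 1·0 + 1·0 + 1·0 + 1·1 + 1·4 + 1·7 = 12.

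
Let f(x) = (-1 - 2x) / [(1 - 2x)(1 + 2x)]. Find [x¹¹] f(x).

Partial fractions give a closed form: a_n = (-1)·2^n.
At n = 11: a_11 = -2048.

-2048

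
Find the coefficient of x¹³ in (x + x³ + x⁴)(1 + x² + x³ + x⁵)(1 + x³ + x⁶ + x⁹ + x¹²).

(x + x³ + x⁴) has coefficients 0,1,0,1,1 for degrees 0…4.
(1 + x² + x³ + x⁵) has coefficients 1,0,1,1,0,1,0,0,0,0,0,0,0,0 for degrees 0…13.
Finally multiplying by (1 + x³ + x⁶ + x⁹ + x¹²), the product of all factors after the first has coefficients 1,0,1,2,0,2,2,0,2,2,0,2,2,0 for degrees 0…13.
[x¹³] = 1·2 + 1·0 + 1·2 = 4.

4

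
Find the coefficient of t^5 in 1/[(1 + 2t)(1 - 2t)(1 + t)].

-21

Partial fractions give a closed form: a_n = (1)·(-2)^n + (1/3)·2^n + (-1/3)·(-1)^n.
At n = 5: a_5 = -21.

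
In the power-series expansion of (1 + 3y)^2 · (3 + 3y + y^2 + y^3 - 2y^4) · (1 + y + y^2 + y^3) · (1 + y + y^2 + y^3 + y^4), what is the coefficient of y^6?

(1 + 3y)^2 has coefficients 1,6,9 for degrees 0…2.
(3 + 3y + y^2 + y^3 - 2y^4) has coefficients 3,3,1,1,-2,0,0 for degrees 0…6.
Multiplying by (1 + y + y^2 + y^3) gives running coefficients 3,6,7,8,3,0,-1 for degrees 0…6.
Finally multiplying by (1 + y + y^2 + y^3 + y^4), the product of all factors after the first has coefficients 3,9,16,24,27,24,17 for degrees 0…6.
[y^6] = 1·17 + 6·24 + 9·27 = 404.

404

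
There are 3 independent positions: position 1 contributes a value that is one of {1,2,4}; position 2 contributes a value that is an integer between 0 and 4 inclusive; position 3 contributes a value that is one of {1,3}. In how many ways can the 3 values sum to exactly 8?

The generating function for the choices is (x + x² + x⁴)·(1 + x + x² + x³ + x⁴)·(x + x³); the count is [x⁸].
(x + x² + x⁴) has coefficients 0,1,1,0,1 for degrees 0…4.
(1 + x + x² + x³ + x⁴) has coefficients 1,1,1,1,1,0,0,0,0 for degrees 0…8.
Finally multiplying by (x + x³), the product of all factors after the first has coefficients 0,1,1,2,2,2,1,1,0 for degrees 0…8.
[x⁸] = 1·1 + 1·1 + 1·2 = 4.

4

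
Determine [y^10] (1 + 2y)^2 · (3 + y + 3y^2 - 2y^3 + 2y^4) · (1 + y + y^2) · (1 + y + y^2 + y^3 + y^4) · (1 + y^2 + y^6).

(1 + 2y)^2 has coefficients 1,4,4 for degrees 0…2.
(3 + y + 3y^2 - 2y^3 + 2y^4) has coefficients 3,1,3,-2,2,0,0,0,0,0,0 for degrees 0…10.
Multiplying by (1 + y + y^2) gives running coefficients 3,4,7,2,3,0,2,0,0,0,0 for degrees 0…10.
Multiplying by (1 + y + y^2 + y^3 + y^4) gives running coefficients 3,7,14,16,19,16,14,7,5,2,2 for degrees 0…10.
Finally multiplying by (1 + y^2 + y^6), the product of all factors after the first has coefficients 3,7,17,23,33,32,36,30,33,25,26 for degrees 0…10.
[y^10] = 1·26 + 4·25 + 4·33 = 258.

258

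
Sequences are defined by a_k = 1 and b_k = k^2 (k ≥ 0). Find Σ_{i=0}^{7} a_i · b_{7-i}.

The convolution is the t^7 coefficient of A(t)B(t).
Σ = 1·49 + 1·36 + 1·25 + 1·16 + 1·9 + 1·4 + 1·1 + 1·0 = 140.

140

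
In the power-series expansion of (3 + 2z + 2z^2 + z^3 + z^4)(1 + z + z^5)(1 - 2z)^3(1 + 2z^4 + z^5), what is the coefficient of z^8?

(3 + 2z + 2z^2 + z^3 + z^4) has coefficients 3,2,2,1,1 for degrees 0…4.
(1 + z + z^5) has coefficients 1,1,0,0,0,1,0,0,0 for degrees 0…8.
Multiplying by (1 - 2z)^3 gives running coefficients 1,-5,6,4,-8,1,-6,12,-8 for degrees 0…8.
Finally multiplying by (1 + 2z^4 + z^5), the product of all factors after the first has coefficients 1,-5,6,4,-6,-8,1,26,-20 for degrees 0…8.
[z^8] = 3·(-20) + 2·26 + 2·1 + 1·(-8) + 1·(-6) = -20.

-20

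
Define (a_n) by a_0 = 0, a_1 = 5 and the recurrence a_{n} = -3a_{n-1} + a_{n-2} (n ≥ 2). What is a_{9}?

The ordinary generating function has denominator 1 + 3x - x^2.
Iterating the recurrence: a_0,…,a_{9} = 0, 5, -15, 50, -165, 545, -1800, 5945, -19635, 64850.

64850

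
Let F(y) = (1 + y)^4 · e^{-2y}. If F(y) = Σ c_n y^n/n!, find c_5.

The EGF product rule gives c_5 = Σ_{k_1+k_2=5} C(5; k_1,k_2) · ∏ g_i(k_i), where (1+y)^4 gives the falling factorial (4)_k; e^{-2y} gives (-2)^k.
g_1(k) for k = 0…5: 1, 4, 12, 24, 24, 0.
g_2(k) for k = 0…5: 1, -2, 4, -8, 16, -32.
c_5 = Σ_k C(5,k)·g_1(k)·g_2(5−k) = 1·1·(-32) + 5·4·16 + 10·12·(-8) + 10·24·4 + 5·24·(-2) = −32 + 320 − 960 + 960 − 240 = 48.

48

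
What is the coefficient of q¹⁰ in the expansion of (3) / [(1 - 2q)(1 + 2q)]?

The denominator gives the recurrence a_n = 4a_(n−2) for n ≥ 2; the numerator fixes a_0 = 3, a_1 = 0.
Iterating: 3, 0, 12, 0, 48, 0, 192, 0, 768, 0, 3072, so a_10 = 3072.

3072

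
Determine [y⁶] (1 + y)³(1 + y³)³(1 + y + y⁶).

(1 + y)³ has coefficients 1,3,3,1 for degrees 0…3.
(1 + y³)³ has coefficients 1,0,0,3,0,0,3 for degrees 0…6.
Finally multiplying by (1 + y + y⁶), the product of all factors after the first has coefficients 1,1,0,3,3,0,4 for degrees 0…6.
[y⁶] = 1·4 + 3·0 + 3·3 + 1·3 = 16.

16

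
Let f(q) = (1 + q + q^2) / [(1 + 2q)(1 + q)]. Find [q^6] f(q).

The denominator gives the recurrence a_n = −3a_(n−1) − 2a_(n−2) for n ≥ 3; the numerator fixes a_0 = 1, a_1 = -2, a_2 = 5.
Iterating: 1, -2, 5, -11, 23, -47, 95, so a_6 = 95.

95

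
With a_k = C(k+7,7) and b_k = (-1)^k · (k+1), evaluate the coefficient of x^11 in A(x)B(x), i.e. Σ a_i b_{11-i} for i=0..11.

Write out a_i and b_{11-i} for i = 0,…,11 and sum the products.
Σ = 1·(-12) + 8·11 + 36·(-10) + 120·9 + 330·(-8) + 792·7 + 1716·(-6) + 3432·5 + 6435·(-4) + 11440·3 + 19448·(-2) + 31824·1 = 12072.

12072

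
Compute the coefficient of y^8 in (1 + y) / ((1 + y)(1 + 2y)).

Partial fractions give a closed form: a_n = (1)·(-2)^n.
At n = 8: a_8 = 256.

256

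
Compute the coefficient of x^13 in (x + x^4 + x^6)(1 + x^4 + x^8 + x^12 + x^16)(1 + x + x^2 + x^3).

3

(x + x^4 + x^6) has coefficients 0,1,0,0,1,0,1 for degrees 0…6.
(1 + x^4 + x^8 + x^12 + x^16) has coefficients 1,0,0,0,1,0,0,0,1,0,0,0,1,0 for degrees 0…13.
Finally multiplying by (1 + x + x^2 + x^3), the product of all factors after the first has coefficients 1,1,1,1,1,1,1,1,1,1,1,1,1,1 for degrees 0…13.
[x^13] = 1·1 + 1·1 + 1·1 = 3.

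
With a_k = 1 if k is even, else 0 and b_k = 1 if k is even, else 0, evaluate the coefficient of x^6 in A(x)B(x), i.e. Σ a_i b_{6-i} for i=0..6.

4

The convolution is the t^6 coefficient of A(t)B(t).
Σ = 1·1 + 0·0 + 1·1 + 0·0 + 1·1 + 0·0 + 1·1 = 4.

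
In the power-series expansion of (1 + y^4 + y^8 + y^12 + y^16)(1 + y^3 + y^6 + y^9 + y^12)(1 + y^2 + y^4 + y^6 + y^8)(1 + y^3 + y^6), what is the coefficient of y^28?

(1 + y^4 + y^8 + y^12 + y^16) has coefficients 1,0,0,0,1,0,0,0,1,0,0,0,1,0,0,0,1 for degrees 0…16.
(1 + y^3 + y^6 + y^9 + y^12) has coefficients 1,0,0,1,0,0,1,0,0,1,0,0,1,0,0,0,0,0,0,0,0,0,0,0,0,0,0,0,0 for degrees 0…28.
Multiplying by (1 + y^2 + y^4 + y^6 + y^8) gives running coefficients 1,0,1,1,1,1,2,1,2,2,1,2,2,1,2,1,1,1,1,0,1,0,0,0,0,0,0,0,0 for degrees 0…28.
Finally multiplying by (1 + y^3 + y^6), the product of all factors after the first has coefficients 1,0,1,2,1,2,4,2,4,5,3,5,6,3,6,5,3,5,4,2,4,2,1,2,1,0,1,0,0 for degrees 0…28.
[y^28] = 1·0 + 1·1 + 1·4 + 1·3 + 1·6 = 14.

14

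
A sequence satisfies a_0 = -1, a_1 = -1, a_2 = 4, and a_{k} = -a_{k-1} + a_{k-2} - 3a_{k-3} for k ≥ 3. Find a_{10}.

The ordinary generating function has denominator 1 + t - t^2 + 3t^3.
Iterating the recurrence: a_0,…,a_{10} = -1, -1, 4, -2, 9, -23, 38, -88, 195, -397, 856.

856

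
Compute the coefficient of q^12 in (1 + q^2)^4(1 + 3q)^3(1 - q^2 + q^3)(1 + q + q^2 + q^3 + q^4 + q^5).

(1 + q^2)^4 has coefficients 1,0,4,0,6,0,4,0,1 for degrees 0…8.
(1 + 3q)^3 has coefficients 1,9,27,27,0,0,0,0,0,0,0,0,0 for degrees 0…12.
Multiplying by (1 - q^2 + q^3) gives running coefficients 1,9,26,19,-18,0,27,0,0,0,0,0,0 for degrees 0…12.
Finally multiplying by (1 + q + q^2 + q^3 + q^4 + q^5), the product of all factors after the first has coefficients 1,10,36,55,37,37,63,54,28,9,27,27,0 for degrees 0…12.
[q^12] = 1·0 + 4·27 + 6·28 + 4·63 + 1·37 = 565.

565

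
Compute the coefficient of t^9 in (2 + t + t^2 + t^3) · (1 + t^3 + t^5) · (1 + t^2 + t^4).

4

(2 + t + t^2 + t^3) has coefficients 2,1,1,1 for degrees 0…3.
(1 + t^3 + t^5) has coefficients 1,0,0,1,0,1,0,0,0,0 for degrees 0…9.
Finally multiplying by (1 + t^2 + t^4), the product of all factors after the first has coefficients 1,0,1,1,1,2,0,2,0,1 for degrees 0…9.
[t^9] = 2·1 + 1·0 + 1·2 + 1·0 = 4.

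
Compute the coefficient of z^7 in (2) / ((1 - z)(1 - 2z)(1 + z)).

340

The denominator gives the recurrence a_n = 2a_(n−1) + a_(n−2) − 2a_(n−3) for n ≥ 3; the numerator fixes a_0 = 2, a_1 = 4, a_2 = 10.
Iterating: 2, 4, 10, 20, 42, 84, 170, 340, so a_7 = 340.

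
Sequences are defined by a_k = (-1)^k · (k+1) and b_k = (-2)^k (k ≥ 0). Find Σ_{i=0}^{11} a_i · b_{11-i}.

-8178

This is [x^11] in the product of the two ordinary generating functions.
Σ = 1·(-2048) − 2·1024 + 3·(-512) − 4·256 + 5·(-128) − 6·64 + 7·(-32) − 8·16 + 9·(-8) − 10·4 + 11·(-2) − 12·1 = -8178.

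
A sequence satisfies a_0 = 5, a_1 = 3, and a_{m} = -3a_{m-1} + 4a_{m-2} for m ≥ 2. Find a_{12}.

6710891

The ordinary generating function has denominator 1 + 3z - 4z^2.
Iterating the recurrence: a_0,…,a_{12} = 5, 3, 11, -21, 107, -405, 1643, -6549, 26219, -104853, 419435, -1677717, 6710891.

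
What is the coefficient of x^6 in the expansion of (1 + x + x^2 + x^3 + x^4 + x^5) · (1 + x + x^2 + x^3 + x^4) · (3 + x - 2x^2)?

(1 + x + x^2 + x^3 + x^4 + x^5) has coefficients 1,1,1,1,1,1 for degrees 0…5.
(1 + x + x^2 + x^3 + x^4) has coefficients 1,1,1,1,1,0,0 for degrees 0…6.
Finally multiplying by (3 + x - 2x^2), the product of all factors after the first has coefficients 3,4,2,2,2,-1,-2 for degrees 0…6.
[x^6] = 1·(-2) + 1·(-1) + 1·2 + 1·2 + 1·2 + 1·4 = 7.

7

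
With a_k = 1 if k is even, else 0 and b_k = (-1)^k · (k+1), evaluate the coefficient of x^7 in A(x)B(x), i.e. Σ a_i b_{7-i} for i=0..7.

-20

Write out a_i and b_{7-i} for i = 0,…,7 and sum the products.
Σ = 1·(-8) + 0·7 + 1·(-6) + 0·5 + 1·(-4) + 0·3 + 1·(-2) + 0·1 = -20.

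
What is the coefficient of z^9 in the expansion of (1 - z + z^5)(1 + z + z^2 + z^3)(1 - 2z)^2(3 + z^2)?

(1 - z + z^5) has coefficients 1,-1,0,0,0,1 for degrees 0…5.
(1 + z + z^2 + z^3) has coefficients 1,1,1,1,0,0,0,0,0,0 for degrees 0…9.
Multiplying by (1 - 2z)^2 gives running coefficients 1,-3,1,1,0,4,0,0,0,0 for degrees 0…9.
Finally multiplying by (3 + z^2), the product of all factors after the first has coefficients 3,-9,4,0,1,13,0,4,0,0 for degrees 0…9.
[z^9] = 1·0 − 1·0 + 1·1 = 1.

1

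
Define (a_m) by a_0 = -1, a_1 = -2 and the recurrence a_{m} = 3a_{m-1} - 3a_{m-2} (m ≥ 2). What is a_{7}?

54

The ordinary generating function has denominator 1 - 3y + 3y^2.
Iterating the recurrence: a_0,…,a_{7} = -1, -2, -3, -3, 0, 9, 27, 54.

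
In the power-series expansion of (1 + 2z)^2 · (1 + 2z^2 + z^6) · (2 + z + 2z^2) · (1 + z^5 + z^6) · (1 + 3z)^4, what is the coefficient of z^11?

(1 + 2z)^2 has coefficients 1,4,4 for degrees 0…2.
(1 + 2z^2 + z^6) has coefficients 1,0,2,0,0,0,1,0,0,0,0,0 for degrees 0…11.
Multiplying by (2 + z + 2z^2) gives running coefficients 2,1,6,2,4,0,2,1,2,0,0,0 for degrees 0…11.
Multiplying by (1 + z^5 + z^6) gives running coefficients 2,1,6,2,4,2,5,8,10,6,4,2 for degrees 0…11.
Finally multiplying by (1 + 3z)^4, the product of all factors after the first has coefficients 2,25,126,344,622,887,947,770,916,1260,1885,2102 for degrees 0…11.
[z^11] = 1·2102 + 4·1885 + 4·1260 = 14682.

14682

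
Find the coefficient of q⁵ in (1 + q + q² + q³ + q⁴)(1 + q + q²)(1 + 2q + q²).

11

(1 + q + q² + q³ + q⁴) has coefficients 1,1,1,1,1 for degrees 0…4.
(1 + q + q²) has coefficients 1,1,1,0,0,0 for degrees 0…5.
Finally multiplying by (1 + 2q + q²), the product of all factors after the first has coefficients 1,3,4,3,1,0 for degrees 0…5.
[q⁵] = 1·0 + 1·1 + 1·3 + 1·4 + 1·3 = 11.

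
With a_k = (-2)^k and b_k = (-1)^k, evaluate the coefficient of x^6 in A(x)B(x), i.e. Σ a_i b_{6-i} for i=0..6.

The convolution is the x^6 coefficient of A(x)B(x).
Σ = 1·1 − 2·(-1) + 4·1 − 8·(-1) + 16·1 − 32·(-1) + 64·1 = 127.

127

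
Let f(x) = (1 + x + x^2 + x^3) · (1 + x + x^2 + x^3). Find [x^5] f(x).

2

(1 + x + x^2 + x^3) has coefficients 1,1,1,1 for degrees 0…3.
(1 + x + x^2 + x^3) has coefficients 1,1,1,1,0,0 for degrees 0…5.
[x^5] = 1·0 + 1·0 + 1·1 + 1·1 = 2.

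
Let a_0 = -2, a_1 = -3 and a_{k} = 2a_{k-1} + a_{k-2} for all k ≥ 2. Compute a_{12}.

The ordinary generating function has denominator 1 - 2y - y^2.
Iterating the recurrence: a_0,…,a_{12} = -2, -3, -8, -19, -46, -111, -268, -647, -1562, -3771, -9104, -21979, -53062.

-53062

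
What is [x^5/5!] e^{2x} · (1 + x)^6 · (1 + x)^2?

42112

The EGF product rule gives c_5 = Σ_{k_1+k_2+k_3=5} C(5; k_1,k_2,k_3) · ∏ g_i(k_i), where e^{2x} gives (2)^k; (1+x)^6 gives the falling factorial (6)_k; (1+x)^2 gives the falling factorial (2)_k.
g_1(k) for k = 0…5: 1, 2, 4, 8, 16, 32.
g_2(k) for k = 0…5: 1, 6, 30, 120, 360, 720.
g_3(k) for k = 0…5: 1, 2, 2, 0, 0, 0.
First combine the last two factors: h(k) = Σ_j C(k,j)·g_2(j)·g_3(k−j) for k = 0…5: 1, 8, 56, 336, 1680, 6720.
c_5 = Σ_k C(5,k)·g_1(k)·h(5−k) = 1·1·6720 + 5·2·1680 + 10·4·336 + 10·8·56 + 5·16·8 + 1·32·1 = 6720 + 16800 + 13440 + 4480 + 640 + 32 = 42112.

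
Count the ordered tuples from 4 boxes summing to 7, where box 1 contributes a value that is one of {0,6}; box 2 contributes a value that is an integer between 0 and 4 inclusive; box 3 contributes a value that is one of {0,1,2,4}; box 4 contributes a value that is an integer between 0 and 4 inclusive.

The generating function for the choices is (1 + y^6)·(1 + y + y^2 + y^3 + y^4)·(1 + y + y^2 + y^4)·(1 + y + y^2 + y^3 + y^4); the count is [y^7].
(1 + y^6) has coefficients 1,0,0,0,0,0,1 for degrees 0…6.
(1 + y + y^2 + y^3 + y^4) has coefficients 1,1,1,1,1,0,0,0 for degrees 0…7.
Multiplying by (1 + y + y^2 + y^4) gives running coefficients 1,2,3,3,4,3,2,1 for degrees 0…7.
Finally multiplying by (1 + y + y^2 + y^3 + y^4), the product of all factors after the first has coefficients 1,3,6,9,13,15,15,13 for degrees 0…7.
[y^7] = 1·13 + 1·3 = 16.

16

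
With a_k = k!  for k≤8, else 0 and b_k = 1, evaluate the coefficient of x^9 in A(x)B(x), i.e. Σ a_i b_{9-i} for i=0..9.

This is [x^9] in the product of the two ordinary generating functions.
Σ = 1·1 + 1·1 + 2·1 + 6·1 + 24·1 + 120·1 + 720·1 + 5040·1 + 40320·1 + 0·1 = 46234.

46234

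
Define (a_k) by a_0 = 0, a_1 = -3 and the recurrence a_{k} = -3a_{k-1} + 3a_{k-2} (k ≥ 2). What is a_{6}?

The ordinary generating function has denominator 1 + 3z - 3z^2.
Iterating the recurrence: a_0,…,a_{6} = 0, -3, 9, -36, 135, -513, 1944.

1944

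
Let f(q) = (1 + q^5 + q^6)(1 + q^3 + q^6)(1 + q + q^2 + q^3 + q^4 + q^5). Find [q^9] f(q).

(1 + q^5 + q^6) has coefficients 1,0,0,0,0,1,1 for degrees 0…6.
(1 + q^3 + q^6) has coefficients 1,0,0,1,0,0,1,0,0,0 for degrees 0…9.
Finally multiplying by (1 + q + q^2 + q^3 + q^4 + q^5), the product of all factors after the first has coefficients 1,1,1,2,2,2,2,2,2,1 for degrees 0…9.
[q^9] = 1·1 + 1·2 + 1·2 = 5.

5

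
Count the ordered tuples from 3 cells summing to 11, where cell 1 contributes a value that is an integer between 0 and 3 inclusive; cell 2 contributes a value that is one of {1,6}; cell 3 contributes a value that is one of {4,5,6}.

2

The generating function for the choices is (1 + t + t² + t³)·(t + t⁶)·(t⁴ + t⁵ + t⁶); the count is [t¹¹].
(1 + t + t² + t³) has coefficients 1,1,1,1 for degrees 0…3.
(t + t⁶) has coefficients 0,1,0,0,0,0,1,0,0,0,0,0 for degrees 0…11.
Finally multiplying by (t⁴ + t⁵ + t⁶), the product of all factors after the first has coefficients 0,0,0,0,0,1,1,1,0,0,1,1 for degrees 0…11.
[t¹¹] = 1·1 + 1·1 + 1·0 + 1·0 = 2.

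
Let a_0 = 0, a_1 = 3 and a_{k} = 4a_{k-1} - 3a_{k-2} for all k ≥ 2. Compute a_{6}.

The ordinary generating function has denominator 1 - 4z + 3z^2.
Iterating the recurrence: a_0,…,a_{6} = 0, 3, 12, 39, 120, 363, 1092.

1092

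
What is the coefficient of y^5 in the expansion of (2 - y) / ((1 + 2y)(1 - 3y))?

Partial fractions give a closed form: a_n = (1)·(-2)^n + (1)·3^n.
At n = 5: a_5 = 211.

211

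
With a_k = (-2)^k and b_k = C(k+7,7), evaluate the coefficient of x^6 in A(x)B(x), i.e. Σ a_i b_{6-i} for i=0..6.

Write out a_i and b_{6-i} for i = 0,…,6 and sum the products.
Σ = 1·1716 − 2·792 + 4·330 − 8·120 + 16·36 − 32·8 + 64·1 = 876.

876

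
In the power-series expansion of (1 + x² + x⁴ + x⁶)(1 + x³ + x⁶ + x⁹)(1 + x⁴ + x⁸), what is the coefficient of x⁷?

2

(1 + x² + x⁴ + x⁶) has coefficients 1,0,1,0,1,0,1 for degrees 0…6.
(1 + x³ + x⁶ + x⁹) has coefficients 1,0,0,1,0,0,1,0 for degrees 0…7.
Finally multiplying by (1 + x⁴ + x⁸), the product of all factors after the first has coefficients 1,0,0,1,1,0,1,1 for degrees 0…7.
[x⁷] = 1·1 + 1·0 + 1·1 + 1·0 = 2.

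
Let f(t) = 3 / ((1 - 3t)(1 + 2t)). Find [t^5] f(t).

The denominator gives the recurrence a_n = a_(n−1) + 6a_(n−2) for n ≥ 2; the numerator fixes a_0 = 3, a_1 = 3.
Iterating: 3, 3, 21, 39, 165, 399, so a_5 = 399.

399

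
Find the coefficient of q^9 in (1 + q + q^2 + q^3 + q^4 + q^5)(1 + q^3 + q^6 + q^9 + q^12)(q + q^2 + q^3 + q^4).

8

(1 + q + q^2 + q^3 + q^4 + q^5) has coefficients 1,1,1,1,1,1 for degrees 0…5.
(1 + q^3 + q^6 + q^9 + q^12) has coefficients 1,0,0,1,0,0,1,0,0,1 for degrees 0…9.
Finally multiplying by (q + q^2 + q^3 + q^4), the product of all factors after the first has coefficients 0,1,1,1,2,1,1,2,1,1 for degrees 0…9.
[q^9] = 1·1 + 1·1 + 1·2 + 1·1 + 1·1 + 1·2 = 8.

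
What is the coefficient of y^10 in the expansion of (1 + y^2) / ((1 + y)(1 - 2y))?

The denominator gives the recurrence a_n = a_(n−1) + 2a_(n−2) for n ≥ 3; the numerator fixes a_0 = 1, a_1 = 1, a_2 = 4.
Iterating: 1, 1, 4, 6, 14, 26, 54, 106, 214, 426, 854, so a_10 = 854.

854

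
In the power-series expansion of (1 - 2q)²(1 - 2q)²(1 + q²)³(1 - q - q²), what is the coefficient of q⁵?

-155

(1 - 2q)² has coefficients 1,-4,4 for degrees 0…2.
(1 - 2q)² has coefficients 1,-4,4,0,0,0 for degrees 0…5.
Multiplying by (1 + q²)³ gives running coefficients 1,-4,7,-12,15,-12 for degrees 0…5.
Finally multiplying by (1 - q - q²), the product of all factors after the first has coefficients 1,-5,10,-15,20,-15 for degrees 0…5.
[q⁵] = 1·(-15) − 4·20 + 4·(-15) = -155.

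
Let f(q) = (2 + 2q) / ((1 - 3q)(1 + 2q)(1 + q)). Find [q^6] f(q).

926

Partial fractions give a closed form: a_n = (6/5)·3^n + (4/5)·(-2)^n.
At n = 6: a_6 = 926.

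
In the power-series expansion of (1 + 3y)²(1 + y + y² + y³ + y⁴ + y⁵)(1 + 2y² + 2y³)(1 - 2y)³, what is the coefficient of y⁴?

30

(1 + 3y)² has coefficients 1,6,9 for degrees 0…2.
(1 + y + y² + y³ + y⁴ + y⁵) has coefficients 1,1,1,1,1 for degrees 0…4.
Multiplying by (1 + 2y² + 2y³) gives running coefficients 1,1,3,5,5 for degrees 0…4.
Finally multiplying by (1 - 2y)³, the product of all factors after the first has coefficients 1,-5,9,-9,3 for degrees 0…4.
[y⁴] = 1·3 + 6·(-9) + 9·9 = 30.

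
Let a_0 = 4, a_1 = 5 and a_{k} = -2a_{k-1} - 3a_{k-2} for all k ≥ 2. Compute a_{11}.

The ordinary generating function has denominator 1 + 2t + 3t^2.
Iterating the recurrence: a_0,…,a_{11} = 4, 5, -22, 29, 8, -103, 182, -55, -436, 1037, -766, -1579.

-1579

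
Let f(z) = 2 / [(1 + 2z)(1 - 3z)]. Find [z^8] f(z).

8078

The denominator gives the recurrence a_n = a_(n−1) + 6a_(n−2) for n ≥ 2; the numerator fixes a_0 = 2, a_1 = 2.
Iterating: 2, 2, 14, 26, 110, 266, 926, 2522, 8078, so a_8 = 8078.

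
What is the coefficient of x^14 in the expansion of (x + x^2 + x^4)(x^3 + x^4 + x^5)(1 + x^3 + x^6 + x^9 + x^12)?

3

(x + x^2 + x^4) has coefficients 0,1,1,0,1 for degrees 0…4.
(x^3 + x^4 + x^5) has coefficients 0,0,0,1,1,1,0,0,0,0,0,0,0,0,0 for degrees 0…14.
Finally multiplying by (1 + x^3 + x^6 + x^9 + x^12), the product of all factors after the first has coefficients 0,0,0,1,1,1,1,1,1,1,1,1,1,1,1 for degrees 0…14.
[x^14] = 1·1 + 1·1 + 1·1 = 3.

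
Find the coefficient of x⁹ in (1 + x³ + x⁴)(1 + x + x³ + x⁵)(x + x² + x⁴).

4

(1 + x³ + x⁴) has coefficients 1,0,0,1,1 for degrees 0…4.
(1 + x + x³ + x⁵) has coefficients 1,1,0,1,0,1,0,0,0,0 for degrees 0…9.
Finally multiplying by (x + x² + x⁴), the product of all factors after the first has coefficients 0,1,2,1,2,2,1,2,0,1 for degrees 0…9.
[x⁹] = 1·1 + 1·1 + 1·2 = 4.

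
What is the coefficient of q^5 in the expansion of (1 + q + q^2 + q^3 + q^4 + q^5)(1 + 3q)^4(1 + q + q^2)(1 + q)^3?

3027

(1 + q + q^2 + q^3 + q^4 + q^5) has coefficients 1,1,1,1,1,1 for degrees 0…5.
(1 + 3q)^4 has coefficients 1,12,54,108,81,0 for degrees 0…5.
Multiplying by (1 + q + q^2) gives running coefficients 1,13,67,174,243,189 for degrees 0…5.
Finally multiplying by (1 + q)^3, the product of all factors after the first has coefficients 1,16,109,415,979,1507 for degrees 0…5.
[q^5] = 1·1507 + 1·979 + 1·415 + 1·109 + 1·16 + 1·1 = 3027.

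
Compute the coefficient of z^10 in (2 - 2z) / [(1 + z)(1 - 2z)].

Partial fractions give a closed form: a_n = (4/3)·(-1)^n + (2/3)·2^n.
At n = 10: a_10 = 684.

684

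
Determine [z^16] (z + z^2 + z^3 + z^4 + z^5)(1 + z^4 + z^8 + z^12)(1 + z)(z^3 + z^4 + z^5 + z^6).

10

(z + z^2 + z^3 + z^4 + z^5) has coefficients 0,1,1,1,1,1 for degrees 0…5.
(1 + z^4 + z^8 + z^12) has coefficients 1,0,0,0,1,0,0,0,1,0,0,0,1,0,0,0,0 for degrees 0…16.
Multiplying by (1 + z) gives running coefficients 1,1,0,0,1,1,0,0,1,1,0,0,1,1,0,0,0 for degrees 0…16.
Finally multiplying by (z^3 + z^4 + z^5 + z^6), the product of all factors after the first has coefficients 0,0,0,1,2,2,2,2,2,2,2,2,2,2,2,2,2 for degrees 0…16.
[z^16] = 1·2 + 1·2 + 1·2 + 1·2 + 1·2 = 10.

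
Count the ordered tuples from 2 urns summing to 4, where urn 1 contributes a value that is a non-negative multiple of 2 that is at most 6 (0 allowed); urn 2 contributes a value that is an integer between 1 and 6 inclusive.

The generating function for the choices is (1 + y² + y⁴ + y⁶)·(y + y² + y³ + y⁴ + y⁵ + y⁶); the count is [y⁴].
(1 + y² + y⁴ + y⁶) has coefficients 1,0,1,0,1 for degrees 0…4.
(y + y² + y³ + y⁴ + y⁵ + y⁶) has coefficients 0,1,1,1,1 for degrees 0…4.
[y⁴] = 1·1 + 1·1 + 1·0 = 2.

2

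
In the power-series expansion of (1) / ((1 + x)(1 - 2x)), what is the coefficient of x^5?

Partial fractions give a closed form: a_n = (1/3)·(-1)^n + (2/3)·2^n.
At n = 5: a_5 = 21.

21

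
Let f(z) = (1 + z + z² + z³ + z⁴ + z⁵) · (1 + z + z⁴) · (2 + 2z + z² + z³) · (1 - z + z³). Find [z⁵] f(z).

(1 + z + z² + z³ + z⁴ + z⁵) has coefficients 1,1,1,1,1,1 for degrees 0…5.
(1 + z + z⁴) has coefficients 1,1,0,0,1,0 for degrees 0…5.
Multiplying by (2 + 2z + z² + z³) gives running coefficients 2,4,3,2,3,2 for degrees 0…5.
Finally multiplying by (1 - z + z³), the product of all factors after the first has coefficients 2,2,-1,1,5,2 for degrees 0…5.
[z⁵] = 1·2 + 1·5 + 1·1 + 1·(-1) + 1·2 + 1·2 = 11.

11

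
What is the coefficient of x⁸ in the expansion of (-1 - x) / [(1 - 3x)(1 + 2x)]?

The denominator gives the recurrence a_n = a_(n−1) + 6a_(n−2) for n ≥ 2; the numerator fixes a_0 = -1, a_1 = -2.
Iterating: -1, -2, -8, -20, -68, -188, -596, -1724, -5300, so a_8 = -5300.

-5300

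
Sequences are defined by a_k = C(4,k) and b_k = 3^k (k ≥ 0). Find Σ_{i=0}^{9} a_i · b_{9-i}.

62208

Write out a_i and b_{9-i} for i = 0,…,9 and sum the products.
Σ = 1·19683 + 4·6561 + 6·2187 + 4·729 + 1·243 + 0·81 + 0·27 + 0·9 + 0·3 + 0·1 = 62208.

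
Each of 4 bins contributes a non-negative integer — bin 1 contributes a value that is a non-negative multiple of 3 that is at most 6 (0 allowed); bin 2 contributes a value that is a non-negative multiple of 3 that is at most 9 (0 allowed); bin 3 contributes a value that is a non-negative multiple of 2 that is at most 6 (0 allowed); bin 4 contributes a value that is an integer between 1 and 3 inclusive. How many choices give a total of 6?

5

The generating function for the choices is (1 + z³ + z⁶)·(1 + z³ + z⁶ + z⁹)·(1 + z² + z⁴ + z⁶)·(z + z² + z³); the count is [z⁶].
(1 + z³ + z⁶) has coefficients 1,0,0,1,0,0,1 for degrees 0…6.
(1 + z³ + z⁶ + z⁹) has coefficients 1,0,0,1,0,0,1 for degrees 0…6.
Multiplying by (1 + z² + z⁴ + z⁶) gives running coefficients 1,0,1,1,1,1,2 for degrees 0…6.
Finally multiplying by (z + z² + z³), the product of all factors after the first has coefficients 0,1,1,2,2,3,3 for degrees 0…6.
[z⁶] = 1·3 + 1·2 + 1·0 = 5.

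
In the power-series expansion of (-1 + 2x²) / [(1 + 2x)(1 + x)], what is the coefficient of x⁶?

The denominator gives the recurrence a_n = −3a_(n−1) − 2a_(n−2) for n ≥ 3; the numerator fixes a_0 = -1, a_1 = 3, a_2 = -5.
Iterating: -1, 3, -5, 9, -17, 33, -65, so a_6 = -65.

-65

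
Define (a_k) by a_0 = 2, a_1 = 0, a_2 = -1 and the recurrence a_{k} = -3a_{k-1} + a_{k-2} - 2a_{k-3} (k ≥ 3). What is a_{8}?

The ordinary generating function has denominator 1 + 3t - t^2 + 2t^3.
Iterating the recurrence: a_0,…,a_{8} = 2, 0, -1, -1, 2, -5, 19, -66, 227.

227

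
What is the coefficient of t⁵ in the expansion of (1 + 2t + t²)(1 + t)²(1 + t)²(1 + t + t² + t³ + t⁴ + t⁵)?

63

(1 + 2t + t²) has coefficients 1,2,1 for degrees 0…2.
(1 + t)² has coefficients 1,2,1,0,0,0 for degrees 0…5.
Multiplying by (1 + t)² gives running coefficients 1,4,6,4,1,0 for degrees 0…5.
Finally multiplying by (1 + t + t² + t³ + t⁴ + t⁵), the product of all factors after the first has coefficients 1,5,11,15,16,16 for degrees 0…5.
[t⁵] = 1·16 + 2·16 + 1·15 = 63.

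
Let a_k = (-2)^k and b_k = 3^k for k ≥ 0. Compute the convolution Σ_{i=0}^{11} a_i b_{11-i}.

105469

The convolution is the t^11 coefficient of A(t)B(t).
Σ = 1·177147 − 2·59049 + 4·19683 − 8·6561 + 16·2187 − 32·729 + 64·243 − 128·81 + 256·27 − 512·9 + 1024·3 − 2048·1 = 105469.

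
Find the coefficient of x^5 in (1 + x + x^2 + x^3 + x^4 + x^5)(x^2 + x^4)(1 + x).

(1 + x + x^2 + x^3 + x^4 + x^5) has coefficients 1,1,1,1,1,1 for degrees 0…5.
(x^2 + x^4) has coefficients 0,0,1,0,1,0 for degrees 0…5.
Finally multiplying by (1 + x), the product of all factors after the first has coefficients 0,0,1,1,1,1 for degrees 0…5.
[x^5] = 1·1 + 1·1 + 1·1 + 1·1 + 1·0 + 1·0 = 4.

4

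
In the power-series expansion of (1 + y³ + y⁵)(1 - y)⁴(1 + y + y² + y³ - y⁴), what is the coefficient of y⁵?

(1 + y³ + y⁵) has coefficients 1,0,0,1,0,1 for degrees 0…5.
(1 - y)⁴ has coefficients 1,-4,6,-4,1,0 for degrees 0…5.
Finally multiplying by (1 + y + y² + y³ - y⁴), the product of all factors after the first has coefficients 1,-3,3,-1,-2,7 for degrees 0…5.
[y⁵] = 1·7 + 1·3 + 1·1 = 11.

11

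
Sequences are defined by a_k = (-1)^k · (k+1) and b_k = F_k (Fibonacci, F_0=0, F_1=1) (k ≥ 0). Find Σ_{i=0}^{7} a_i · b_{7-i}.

The convolution is the x^7 coefficient of A(x)B(x).
Σ = 1·13 − 2·8 + 3·5 − 4·3 + 5·2 − 6·1 + 7·1 − 8·0 = 11.

11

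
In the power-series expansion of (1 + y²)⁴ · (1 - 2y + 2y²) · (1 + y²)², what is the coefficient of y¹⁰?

36

(1 + y²)⁴ has coefficients 1,0,4,0,6,0,4,0,1 for degrees 0…8.
(1 - 2y + 2y²) has coefficients 1,-2,2,0,0,0,0,0,0,0,0 for degrees 0…10.
Finally multiplying by (1 + y²)², the product of all factors after the first has coefficients 1,-2,4,-4,5,-2,2,0,0,0,0 for degrees 0…10.
[y¹⁰] = 1·0 + 4·0 + 6·2 + 4·5 + 1·4 = 36.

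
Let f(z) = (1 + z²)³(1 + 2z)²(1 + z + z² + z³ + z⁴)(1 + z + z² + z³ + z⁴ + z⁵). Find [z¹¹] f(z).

225

(1 + z²)³ has coefficients 1,0,3,0,3,0,1 for degrees 0…6.
(1 + 2z)² has coefficients 1,4,4,0,0,0,0,0,0,0,0,0 for degrees 0…11.
Multiplying by (1 + z + z² + z³ + z⁴) gives running coefficients 1,5,9,9,9,8,4,0,0,0,0,0 for degrees 0…11.
Finally multiplying by (1 + z + z² + z³ + z⁴ + z⁵), the product of all factors after the first has coefficients 1,6,15,24,33,41,44,39,30,21,12,4 for degrees 0…11.
[z¹¹] = 1·4 + 3·21 + 3·39 + 1·41 = 225.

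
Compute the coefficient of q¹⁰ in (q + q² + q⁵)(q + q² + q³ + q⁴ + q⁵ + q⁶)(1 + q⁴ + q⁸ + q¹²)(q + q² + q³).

(q + q² + q⁵) has coefficients 0,1,1,0,0,1 for degrees 0…5.
(q + q² + q³ + q⁴ + q⁵ + q⁶) has coefficients 0,1,1,1,1,1,1,0,0,0,0 for degrees 0…10.
Multiplying by (1 + q⁴ + q⁸ + q¹²) gives running coefficients 0,1,1,1,1,2,2,1,1,2,2 for degrees 0…10.
Finally multiplying by (q + q² + q³), the product of all factors after the first has coefficients 0,0,1,2,3,3,4,5,5,4,4 for degrees 0…10.
[q¹⁰] = 1·4 + 1·5 + 1·3 = 12.

12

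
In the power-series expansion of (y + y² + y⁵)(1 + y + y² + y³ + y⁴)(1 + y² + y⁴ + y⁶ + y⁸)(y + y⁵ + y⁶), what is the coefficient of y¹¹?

19

(y + y² + y⁵) has coefficients 0,1,1,0,0,1 for degrees 0…5.
(1 + y + y² + y³ + y⁴) has coefficients 1,1,1,1,1,0,0,0,0,0,0,0 for degrees 0…11.
Multiplying by (1 + y² + y⁴ + y⁶ + y⁸) gives running coefficients 1,1,2,2,3,2,3,2,3,2,2,1 for degrees 0…11.
Finally multiplying by (y + y⁵ + y⁶), the product of all factors after the first has coefficients 0,1,1,2,2,4,4,6,6,8,7,7 for degrees 0…11.
[y¹¹] = 1·7 + 1·8 + 1·4 = 19.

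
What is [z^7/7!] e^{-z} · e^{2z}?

The EGF product rule gives c_7 = Σ_{k_1+k_2=7} C(7; k_1,k_2) · ∏ g_i(k_i), where e^{-z} gives (-1)^k; e^{2z} gives (2)^k.
g_1(k) for k = 0…7: 1, -1, 1, -1, 1, -1, 1, -1.
g_2(k) for k = 0…7: 1, 2, 4, 8, 16, 32, 64, 128.
c_7 = Σ_k C(7,k)·g_1(k)·g_2(7−k) = 1·1·128 + 7·(-1)·64 + 21·1·32 + 35·(-1)·16 + 35·1·8 + 21·(-1)·4 + 7·1·2 + 1·(-1)·1 = 128 − 448 + 672 − 560 + 280 − 84 + 14 − 1 = 1.

1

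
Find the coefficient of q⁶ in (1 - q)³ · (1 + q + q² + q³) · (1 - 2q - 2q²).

(1 - q)³ has coefficients 1,-3,3,-1 for degrees 0…3.
(1 + q + q² + q³) has coefficients 1,1,1,1,0,0,0 for degrees 0…6.
Finally multiplying by (1 - 2q - 2q²), the product of all factors after the first has coefficients 1,-1,-3,-3,-4,-2,0 for degrees 0…6.
[q⁶] = 1·0 − 3·(-2) + 3·(-4) − 1·(-3) = -3.

-3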